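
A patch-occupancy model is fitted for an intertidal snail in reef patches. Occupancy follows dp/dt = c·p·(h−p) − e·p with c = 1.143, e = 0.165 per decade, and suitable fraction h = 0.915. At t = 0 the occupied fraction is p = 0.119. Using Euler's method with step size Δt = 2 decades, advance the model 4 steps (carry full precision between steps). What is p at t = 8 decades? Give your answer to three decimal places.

0.714

Update rule: p ← p + [c·p·(h−p) − e·p]·Δt with Δt = 2.
step 1: Δp = +0.17727, p = 0.29627
step 2: Δp = +0.32128, p = 0.61755
step 3: Δp = +0.21613, p = 0.83367
step 4: Δp = -0.12012, p = 0.71355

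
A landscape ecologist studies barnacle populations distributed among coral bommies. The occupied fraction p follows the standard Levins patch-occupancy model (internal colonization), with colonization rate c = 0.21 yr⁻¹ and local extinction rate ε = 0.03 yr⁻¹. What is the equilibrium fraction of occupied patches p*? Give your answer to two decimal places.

Setting dp/dt = 0 and dividing through by p* gives c·(1−p*) = ε.
So p* = 1 − ε/c = 1 − 0.03/0.21 = 1 − 0.1429 = 0.8571.

0.86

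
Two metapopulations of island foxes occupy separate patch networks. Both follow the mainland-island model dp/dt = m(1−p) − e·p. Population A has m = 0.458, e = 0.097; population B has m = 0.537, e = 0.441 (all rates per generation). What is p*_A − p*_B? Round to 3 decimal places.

0.276

A: p*_A = m/(m+e) = 0.458/0.5550 = 0.8252.
B: p*_B = 0.537/0.9780 = 0.5491.
p*_A − p*_B = 0.8252 − 0.5491 = 0.2761.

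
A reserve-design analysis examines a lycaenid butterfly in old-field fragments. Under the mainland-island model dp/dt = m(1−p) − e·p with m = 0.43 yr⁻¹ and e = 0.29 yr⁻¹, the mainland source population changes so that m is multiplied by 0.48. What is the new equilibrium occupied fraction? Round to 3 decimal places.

Before: p* = 0.43/(0.43+0.29) = 0.5972.
After: m = 0.2064, e = 0.29; p* = 0.2064/0.4964 = 0.4158.

0.416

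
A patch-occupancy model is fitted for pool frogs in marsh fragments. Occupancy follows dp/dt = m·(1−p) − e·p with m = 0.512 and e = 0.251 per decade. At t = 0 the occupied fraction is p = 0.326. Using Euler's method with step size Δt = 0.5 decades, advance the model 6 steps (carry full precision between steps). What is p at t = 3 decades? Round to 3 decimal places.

Update rule: p ← p + [m·(1−p) − e·p]·Δt with Δt = 0.5.
step 1: Δp = +0.13163, p = 0.45763
step 2: Δp = +0.08141, p = 0.53904
step 3: Δp = +0.05035, p = 0.58940
step 4: Δp = +0.03114, p = 0.62054
step 5: Δp = +0.01926, p = 0.63981
step 6: Δp = +0.01191, p = 0.65172

0.652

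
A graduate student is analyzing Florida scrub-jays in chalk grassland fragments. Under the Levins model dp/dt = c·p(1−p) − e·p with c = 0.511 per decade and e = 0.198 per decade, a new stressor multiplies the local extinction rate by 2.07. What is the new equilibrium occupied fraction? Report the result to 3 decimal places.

0.198

Before: p* = 1 − 0.198/0.511 = 0.6125.
After the change, c = 0.511, e = 0.40986, so p* = 1 − 0.40986/0.511 = 0.1979.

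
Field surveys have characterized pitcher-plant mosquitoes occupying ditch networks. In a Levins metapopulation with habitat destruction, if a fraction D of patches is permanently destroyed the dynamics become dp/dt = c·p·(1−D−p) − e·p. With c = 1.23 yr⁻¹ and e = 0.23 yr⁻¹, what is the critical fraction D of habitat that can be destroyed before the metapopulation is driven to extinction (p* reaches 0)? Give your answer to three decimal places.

The nontrivial equilibrium is p* = (1−D) − e/c; extinction occurs when this hits zero.
So D_crit = 1 − e/c = 1 − 0.23/1.23 = 1 − 0.1870 = 0.8130.
Note this equals the original equilibrium occupancy — the Levins extinction-debt result.

0.813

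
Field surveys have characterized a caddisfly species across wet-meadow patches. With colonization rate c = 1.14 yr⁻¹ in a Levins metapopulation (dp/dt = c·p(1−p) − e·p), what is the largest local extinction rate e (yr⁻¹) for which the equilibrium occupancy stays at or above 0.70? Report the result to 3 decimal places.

0.342

1 − e/c ≥ 0.70 ⇒ e ≤ c(1 − 0.70) = 1.14 × 0.3000.
e_max = 0.3420.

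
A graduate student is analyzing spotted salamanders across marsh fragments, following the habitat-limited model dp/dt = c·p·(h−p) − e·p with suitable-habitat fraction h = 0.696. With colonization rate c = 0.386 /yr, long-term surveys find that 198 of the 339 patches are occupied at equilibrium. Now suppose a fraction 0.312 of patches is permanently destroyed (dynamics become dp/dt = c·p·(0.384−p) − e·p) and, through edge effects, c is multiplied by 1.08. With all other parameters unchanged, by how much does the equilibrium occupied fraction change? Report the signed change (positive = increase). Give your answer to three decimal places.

Observed p* = 198/339 = 0.58407.
Balance c(h−p*) = e gives e = 0.386×(0.696 − 0.58407) = 0.04320.
New p* = 0.384 − e/c = 0.384 − 0.04320/0.41688 = 0.28037.
Δp* = 0.28037 − 0.58407 = -0.30370.

-0.304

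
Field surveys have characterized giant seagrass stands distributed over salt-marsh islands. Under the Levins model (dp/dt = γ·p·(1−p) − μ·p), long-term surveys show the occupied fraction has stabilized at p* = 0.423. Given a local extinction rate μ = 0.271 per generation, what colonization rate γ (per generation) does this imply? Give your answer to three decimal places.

At equilibrium γ(1−p*) = μ, so γ = μ/(1−p*).
γ = 0.271/(1 − 0.423) = 0.271/0.5770 = 0.4697.

0.470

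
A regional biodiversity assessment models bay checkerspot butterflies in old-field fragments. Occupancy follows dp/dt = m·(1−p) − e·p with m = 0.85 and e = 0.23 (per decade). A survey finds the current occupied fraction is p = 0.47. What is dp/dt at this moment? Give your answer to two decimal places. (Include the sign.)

Colonization term: m·(1−p) = 0.85×0.5300 = 0.45050.
Extinction term: e·p = 0.10810.
dp/dt = 0.45050 − 0.10810 = 0.34240.

0.34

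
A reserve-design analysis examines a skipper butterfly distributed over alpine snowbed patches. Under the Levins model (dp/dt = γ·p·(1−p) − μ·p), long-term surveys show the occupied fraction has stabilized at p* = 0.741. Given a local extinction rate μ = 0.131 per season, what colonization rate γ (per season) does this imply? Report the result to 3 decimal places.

At equilibrium γ(1−p*) = μ, so γ = μ/(1−p*).
γ = 0.131/(1 − 0.741) = 0.131/0.2590 = 0.5058.

0.506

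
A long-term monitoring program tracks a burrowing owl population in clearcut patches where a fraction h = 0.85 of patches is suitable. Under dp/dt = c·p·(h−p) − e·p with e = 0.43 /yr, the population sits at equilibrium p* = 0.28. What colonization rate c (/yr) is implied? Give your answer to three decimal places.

At equilibrium c(h−p*) = e, so c = e/(h−p*).
c = 0.43/(0.85 − 0.28) = 0.43/0.5700 = 0.7544.

0.754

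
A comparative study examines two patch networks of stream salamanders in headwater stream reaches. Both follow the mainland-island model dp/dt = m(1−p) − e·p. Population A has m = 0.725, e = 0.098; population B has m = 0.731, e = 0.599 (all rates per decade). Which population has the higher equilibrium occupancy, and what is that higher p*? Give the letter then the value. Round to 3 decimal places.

A, 0.881

A: p*_A = m/(m+e) = 0.725/0.8230 = 0.8809.
B: p*_B = 0.731/1.3300 = 0.5496.
A is higher at 0.8809.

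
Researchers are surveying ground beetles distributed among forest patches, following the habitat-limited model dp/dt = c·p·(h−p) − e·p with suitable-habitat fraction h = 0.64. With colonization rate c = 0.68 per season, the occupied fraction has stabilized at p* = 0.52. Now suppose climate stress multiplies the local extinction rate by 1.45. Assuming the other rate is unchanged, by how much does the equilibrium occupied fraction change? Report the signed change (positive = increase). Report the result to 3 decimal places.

Balance c(h−p*) = e gives e = 0.68×(0.64 − 0.52000) = 0.08160.
New p* = 0.64 − e/c = 0.64 − 0.11832/0.68000 = 0.46600.
Δp* = 0.46600 − 0.52000 = -0.05400.

-0.054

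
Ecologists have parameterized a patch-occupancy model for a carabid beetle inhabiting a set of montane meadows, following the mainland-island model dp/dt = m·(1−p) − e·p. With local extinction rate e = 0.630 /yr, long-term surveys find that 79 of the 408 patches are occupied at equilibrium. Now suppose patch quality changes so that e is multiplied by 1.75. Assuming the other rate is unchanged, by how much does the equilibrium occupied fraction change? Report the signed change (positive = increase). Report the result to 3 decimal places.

Observed p* = 79/408 = 0.19363.
Balance m(1−p*) = e·p* gives m = e·p*/(1−p*) = 0.630×0.19363/0.80637 = 0.15128.
New p* = m/(m+e) = 0.15128/(0.15128+1.10250) = 0.12066.
Δp* = 0.12066 − 0.19363 = -0.07297.

-0.073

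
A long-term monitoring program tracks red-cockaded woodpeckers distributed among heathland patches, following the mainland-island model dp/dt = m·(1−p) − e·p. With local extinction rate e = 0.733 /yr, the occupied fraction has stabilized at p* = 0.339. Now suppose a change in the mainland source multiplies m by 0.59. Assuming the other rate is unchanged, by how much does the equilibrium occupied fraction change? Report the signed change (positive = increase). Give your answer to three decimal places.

-0.107

Balance m(1−p*) = e·p* gives m = e·p*/(1−p*) = 0.733×0.33900/0.66100 = 0.37593.
New p* = m/(m+e) = 0.22180/(0.22180+0.73300) = 0.23230.
Δp* = 0.23230 − 0.33900 = -0.10670.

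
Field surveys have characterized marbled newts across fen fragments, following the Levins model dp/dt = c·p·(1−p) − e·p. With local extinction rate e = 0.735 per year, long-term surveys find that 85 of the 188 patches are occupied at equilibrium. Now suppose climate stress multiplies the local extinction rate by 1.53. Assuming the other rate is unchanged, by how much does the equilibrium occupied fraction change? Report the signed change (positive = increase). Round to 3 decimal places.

Observed p* = 85/188 = 0.45213.
Balance c(1−p*) = e gives c = e/(1 − 0.45213) = 0.735/0.54787 = 1.34156.
New p* = 1 − e/c = 1 − 1.12455/1.34156 = 0.16176.
Δp* = 0.16176 − 0.45213 = -0.29037.

-0.290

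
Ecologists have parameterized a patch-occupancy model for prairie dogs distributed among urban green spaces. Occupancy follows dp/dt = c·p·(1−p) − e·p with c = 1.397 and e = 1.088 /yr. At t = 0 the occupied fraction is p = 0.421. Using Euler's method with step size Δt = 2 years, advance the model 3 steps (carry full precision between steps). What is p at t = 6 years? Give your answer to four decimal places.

Update rule: p ← p + [c·p·(1−p) − e·p]·Δt with Δt = 2.
step 1: Δp = -0.23503, p = 0.18597
step 2: Δp = +0.01830, p = 0.20427
step 3: Δp = +0.00966, p = 0.21392

0.2139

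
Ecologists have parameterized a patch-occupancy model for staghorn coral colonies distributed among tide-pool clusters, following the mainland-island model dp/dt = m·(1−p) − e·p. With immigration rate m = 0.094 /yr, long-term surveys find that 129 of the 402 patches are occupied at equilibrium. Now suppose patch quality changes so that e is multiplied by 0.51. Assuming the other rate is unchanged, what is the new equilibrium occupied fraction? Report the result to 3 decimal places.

Observed p* = 129/402 = 0.32090.
Balance m(1−p*) = e·p* gives e = m(1−p*)/p* = 0.094×0.67910/0.32090 = 0.19893.
New p* = m/(m+e) = 0.09400/(0.09400+0.10145) = 0.48094.

0.481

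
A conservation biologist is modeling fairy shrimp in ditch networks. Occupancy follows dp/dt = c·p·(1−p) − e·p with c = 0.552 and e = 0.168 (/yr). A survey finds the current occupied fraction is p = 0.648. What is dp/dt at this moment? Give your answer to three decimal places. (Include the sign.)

Colonization term: c·p·(1−p) = 0.552×0.648×0.3520 = 0.12591.
Extinction term: e·p = 0.10886.
dp/dt = 0.12591 − 0.10886 = 0.01704.

0.017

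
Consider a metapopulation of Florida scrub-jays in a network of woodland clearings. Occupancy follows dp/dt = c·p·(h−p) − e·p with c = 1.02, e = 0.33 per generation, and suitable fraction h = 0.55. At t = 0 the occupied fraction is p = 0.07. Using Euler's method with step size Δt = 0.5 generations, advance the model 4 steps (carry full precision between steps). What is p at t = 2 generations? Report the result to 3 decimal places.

0.094

Update rule: p ← p + [c·p·(h−p) − e·p]·Δt with Δt = 0.5.
t = 0.5: p = 0.07000 + (+0.00559) = 0.07559
t = 1: p = 0.07559 + (+0.00582) = 0.08140
t = 1.5: p = 0.08140 + (+0.00602) = 0.08742
t = 2: p = 0.08742 + (+0.00620) = 0.09362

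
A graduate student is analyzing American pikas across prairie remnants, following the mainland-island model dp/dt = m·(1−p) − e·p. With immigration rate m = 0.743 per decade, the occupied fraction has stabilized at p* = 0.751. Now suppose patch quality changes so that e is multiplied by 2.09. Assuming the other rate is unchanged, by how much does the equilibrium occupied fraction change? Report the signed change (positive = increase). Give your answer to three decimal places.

-0.160

Balance m(1−p*) = e·p* gives e = m(1−p*)/p* = 0.743×0.24900/0.75100 = 0.24635.
New p* = m/(m+e) = 0.74300/(0.74300+0.51487) = 0.59068.
Δp* = 0.59068 − 0.75100 = -0.16032.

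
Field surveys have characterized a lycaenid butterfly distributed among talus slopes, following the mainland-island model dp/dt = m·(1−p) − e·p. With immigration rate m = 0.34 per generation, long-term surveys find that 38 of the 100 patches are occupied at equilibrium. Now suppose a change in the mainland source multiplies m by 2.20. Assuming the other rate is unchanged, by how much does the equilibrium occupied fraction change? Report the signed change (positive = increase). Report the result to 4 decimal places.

0.1942

Observed p* = 38/100 = 0.38000.
Balance m(1−p*) = e·p* gives e = m(1−p*)/p* = 0.34×0.62000/0.38000 = 0.55474.
New p* = m/(m+e) = 0.74800/(0.74800+0.55474) = 0.57417.
Δp* = 0.57417 − 0.38000 = +0.19417.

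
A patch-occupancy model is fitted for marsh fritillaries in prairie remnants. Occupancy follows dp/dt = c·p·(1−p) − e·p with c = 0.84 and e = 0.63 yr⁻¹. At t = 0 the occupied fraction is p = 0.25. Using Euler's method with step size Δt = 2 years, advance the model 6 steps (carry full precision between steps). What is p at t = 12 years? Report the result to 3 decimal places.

0.250

Update rule: p ← p + [c·p·(1−p) − e·p]·Δt with Δt = 2.
t = 2: p = 0.25000 + (+0.00000) = 0.25000
t = 4: p = 0.25000 + (+0.00000) = 0.25000
t = 6: p = 0.25000 + (+0.00000) = 0.25000
t = 8: p = 0.25000 + (+0.00000) = 0.25000
t = 10: p = 0.25000 + (+0.00000) = 0.25000
t = 12: p = 0.25000 + (+0.00000) = 0.25000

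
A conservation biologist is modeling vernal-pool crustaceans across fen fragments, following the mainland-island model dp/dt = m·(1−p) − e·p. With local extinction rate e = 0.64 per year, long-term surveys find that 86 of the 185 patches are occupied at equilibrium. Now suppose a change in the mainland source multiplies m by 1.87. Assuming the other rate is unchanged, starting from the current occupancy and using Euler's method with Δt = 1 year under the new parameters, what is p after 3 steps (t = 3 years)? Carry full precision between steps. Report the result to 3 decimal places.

Observed p* = 86/185 = 0.46486.
Balance m(1−p*) = e·p* gives m = e·p*/(1−p*) = 0.64×0.46486/0.53514 = 0.55596.
Starting from p₀ = 0.46486; update p ← p + (dp/dt)·Δt with the new parameters.
step 1: Δp = +0.25884, p = 0.72370
step 2: Δp = -0.17592, p = 0.54778
step 3: Δp = +0.11956, p = 0.66735

0.667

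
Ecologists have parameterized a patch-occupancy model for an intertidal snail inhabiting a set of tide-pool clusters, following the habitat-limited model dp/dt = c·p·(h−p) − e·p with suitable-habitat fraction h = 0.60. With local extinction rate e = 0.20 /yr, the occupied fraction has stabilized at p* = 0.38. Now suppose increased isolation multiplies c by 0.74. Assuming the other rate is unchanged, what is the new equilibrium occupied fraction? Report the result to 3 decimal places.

0.303

Balance c(h−p*) = e gives c = e/(0.6 − 0.38000) = 0.20/0.22000 = 0.90909.
New p* = 0.6 − e/c = 0.6 − 0.20000/0.67273 = 0.30270.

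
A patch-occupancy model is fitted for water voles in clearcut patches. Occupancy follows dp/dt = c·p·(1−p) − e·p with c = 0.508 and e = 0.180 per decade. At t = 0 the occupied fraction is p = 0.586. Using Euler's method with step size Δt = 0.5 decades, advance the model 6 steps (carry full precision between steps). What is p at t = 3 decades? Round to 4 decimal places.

Update rule: p ← p + [c·p·(1−p) − e·p]·Δt with Δt = 0.5.
step 1: Δp = +0.00888, p = 0.59488
step 2: Δp = +0.00767, p = 0.60256
step 3: Δp = +0.00660, p = 0.60915
step 4: Δp = +0.00565, p = 0.61480
step 5: Δp = +0.00482, p = 0.61962
step 6: Δp = +0.00410, p = 0.62372

0.6237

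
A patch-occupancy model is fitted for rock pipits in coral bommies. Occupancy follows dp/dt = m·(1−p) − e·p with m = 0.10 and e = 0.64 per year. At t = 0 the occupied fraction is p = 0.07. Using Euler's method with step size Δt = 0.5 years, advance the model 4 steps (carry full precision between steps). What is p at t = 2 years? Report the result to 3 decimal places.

Update rule: p ← p + [m·(1−p) − e·p]·Δt with Δt = 0.5.
t = 0.5: p = 0.07000 + (+0.02410) = 0.09410
t = 1: p = 0.09410 + (+0.01518) = 0.10928
t = 1.5: p = 0.10928 + (+0.00957) = 0.11885
t = 2: p = 0.11885 + (+0.00603) = 0.12487

0.125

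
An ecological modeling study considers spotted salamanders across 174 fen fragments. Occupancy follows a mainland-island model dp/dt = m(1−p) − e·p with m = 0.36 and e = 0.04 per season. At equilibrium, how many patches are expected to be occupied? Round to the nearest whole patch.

p* = m/(m+e) = 0.36/0.4000 = 0.9000.
Expected occupied patches = N × p* = 174 × 0.9000 = 156.60 ≈ 157.

157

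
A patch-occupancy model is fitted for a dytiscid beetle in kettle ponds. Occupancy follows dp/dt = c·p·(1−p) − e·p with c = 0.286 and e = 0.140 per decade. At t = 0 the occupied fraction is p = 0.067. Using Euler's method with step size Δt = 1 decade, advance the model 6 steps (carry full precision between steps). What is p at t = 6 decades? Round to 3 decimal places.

0.132

Update rule: p ← p + [c·p·(1−p) − e·p]·Δt with Δt = 1.
t = 1: p = 0.06700 + (+0.00850) = 0.07550
t = 2: p = 0.07550 + (+0.00939) = 0.08489
t = 3: p = 0.08489 + (+0.01033) = 0.09522
t = 4: p = 0.09522 + (+0.01131) = 0.10653
t = 5: p = 0.10653 + (+0.01231) = 0.11884
t = 6: p = 0.11884 + (+0.01331) = 0.13215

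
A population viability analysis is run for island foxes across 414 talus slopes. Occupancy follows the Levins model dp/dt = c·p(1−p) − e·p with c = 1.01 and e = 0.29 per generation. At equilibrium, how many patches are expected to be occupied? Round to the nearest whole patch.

295

p* = 1 − e/c = 1 − 0.29/1.01 = 0.7129.
Expected occupied patches = N × p* = 414 × 0.7129 = 295.13 ≈ 295.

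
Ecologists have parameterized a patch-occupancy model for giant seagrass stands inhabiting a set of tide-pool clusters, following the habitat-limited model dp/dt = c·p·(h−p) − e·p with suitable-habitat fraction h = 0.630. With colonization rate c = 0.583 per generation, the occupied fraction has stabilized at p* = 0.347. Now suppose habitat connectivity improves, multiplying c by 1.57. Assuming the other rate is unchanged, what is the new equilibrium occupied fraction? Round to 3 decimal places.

0.450

Balance c(h−p*) = e gives e = 0.583×(0.63 − 0.34700) = 0.16499.
New p* = 0.63 − e/c = 0.63 − 0.16499/0.91531 = 0.44974.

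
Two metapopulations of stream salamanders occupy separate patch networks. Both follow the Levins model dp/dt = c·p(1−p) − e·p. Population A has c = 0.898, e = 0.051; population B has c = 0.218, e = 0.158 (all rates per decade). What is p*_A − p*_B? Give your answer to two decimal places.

A: p*_A = 1 − 0.051/0.898 = 0.9432.
B: p*_B = 1 − 0.158/0.218 = 0.2752.
p*_A − p*_B = 0.9432 − 0.2752 = 0.6680.

0.67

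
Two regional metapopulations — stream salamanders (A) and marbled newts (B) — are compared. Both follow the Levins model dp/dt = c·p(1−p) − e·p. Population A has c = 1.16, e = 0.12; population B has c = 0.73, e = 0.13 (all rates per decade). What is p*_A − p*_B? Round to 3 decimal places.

0.075

A: p*_A = 1 − 0.12/1.16 = 0.8966.
B: p*_B = 1 − 0.13/0.73 = 0.8219.
p*_A − p*_B = 0.8966 − 0.8219 = 0.0746.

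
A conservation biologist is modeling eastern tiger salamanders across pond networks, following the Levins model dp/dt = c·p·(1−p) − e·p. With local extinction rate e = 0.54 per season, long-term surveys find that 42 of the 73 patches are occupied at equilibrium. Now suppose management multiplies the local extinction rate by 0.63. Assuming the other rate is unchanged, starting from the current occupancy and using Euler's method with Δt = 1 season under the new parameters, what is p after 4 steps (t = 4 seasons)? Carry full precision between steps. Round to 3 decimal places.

Observed p* = 42/73 = 0.57534.
Balance c(1−p*) = e gives c = e/(1 − 0.57534) = 0.54/0.42466 = 1.27161.
Starting from p₀ = 0.57534; update p ← p + (dp/dt)·Δt with the new parameters.
p: 0.57534 → 0.69030  (Δp = +0.11495)
p: 0.69030 → 0.72731  (Δp = +0.03702)
p: 0.72731 → 0.73208  (Δp = +0.00477)
p: 0.73208 → 0.73244  (Δp = +0.00036)

0.732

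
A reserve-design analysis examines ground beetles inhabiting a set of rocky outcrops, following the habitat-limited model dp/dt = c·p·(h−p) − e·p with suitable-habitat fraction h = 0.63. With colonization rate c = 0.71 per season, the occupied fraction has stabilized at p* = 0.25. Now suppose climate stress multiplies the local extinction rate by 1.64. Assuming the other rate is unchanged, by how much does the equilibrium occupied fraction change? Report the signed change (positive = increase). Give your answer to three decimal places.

-0.243

Balance c(h−p*) = e gives e = 0.71×(0.63 − 0.25000) = 0.26980.
New p* = 0.63 − e/c = 0.63 − 0.44247/0.71000 = 0.00680.
Δp* = 0.00680 − 0.25000 = -0.24320.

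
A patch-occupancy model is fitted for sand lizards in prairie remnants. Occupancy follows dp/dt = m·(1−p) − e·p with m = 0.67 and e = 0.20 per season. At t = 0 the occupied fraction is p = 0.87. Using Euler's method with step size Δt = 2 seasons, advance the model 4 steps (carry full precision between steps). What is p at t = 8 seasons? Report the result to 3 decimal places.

0.800

Update rule: p ← p + [m·(1−p) − e·p]·Δt with Δt = 2.
p: 0.87000 → 0.69620  (Δp = -0.17380)
p: 0.69620 → 0.82481  (Δp = +0.12861)
p: 0.82481 → 0.72964  (Δp = -0.09517)
p: 0.72964 → 0.80007  (Δp = +0.07043)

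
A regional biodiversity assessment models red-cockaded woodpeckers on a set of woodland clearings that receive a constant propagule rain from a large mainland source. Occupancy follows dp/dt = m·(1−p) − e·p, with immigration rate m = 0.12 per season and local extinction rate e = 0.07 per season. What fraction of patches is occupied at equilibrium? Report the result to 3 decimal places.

Setting dp/dt = 0: m − m·p* = e·p*, so m = (m+e)·p*.
p* = m/(m+e) = 0.12/(0.12+0.07) = 0.12/0.1900 = 0.6316.

0.632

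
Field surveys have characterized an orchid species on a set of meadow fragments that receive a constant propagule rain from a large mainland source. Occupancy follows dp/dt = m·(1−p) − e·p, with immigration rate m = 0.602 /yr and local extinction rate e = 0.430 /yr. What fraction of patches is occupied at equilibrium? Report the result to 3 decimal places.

Setting dp/dt = 0: m − m·p* = e·p*, so m = (m+e)·p*.
p* = m/(m+e) = 0.602/(0.602+0.430) = 0.602/1.0320 = 0.5833.

0.583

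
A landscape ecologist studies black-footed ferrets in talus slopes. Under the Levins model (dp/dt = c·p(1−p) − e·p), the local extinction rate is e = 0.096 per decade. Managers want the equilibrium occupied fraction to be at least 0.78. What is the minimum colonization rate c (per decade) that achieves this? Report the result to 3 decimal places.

p* = 1 − e/c ≥ 0.78 requires e/c ≤ 0.2200, i.e. c ≥ e/0.2200.
c_min = 0.096/0.2200 = 0.4364.

0.436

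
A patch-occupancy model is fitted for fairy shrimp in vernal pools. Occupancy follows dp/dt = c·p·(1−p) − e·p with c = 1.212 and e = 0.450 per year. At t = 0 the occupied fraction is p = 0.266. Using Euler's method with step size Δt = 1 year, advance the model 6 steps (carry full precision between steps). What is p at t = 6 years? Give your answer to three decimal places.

0.628

Update rule: p ← p + [c·p·(1−p) − e·p]·Δt with Δt = 1.
step 1: Δp = +0.11694, p = 0.38294
step 2: Δp = +0.11407, p = 0.49701
step 3: Δp = +0.07934, p = 0.57634
step 4: Δp = +0.03658, p = 0.61292
step 5: Δp = +0.01173, p = 0.62465
step 6: Δp = +0.00307, p = 0.62773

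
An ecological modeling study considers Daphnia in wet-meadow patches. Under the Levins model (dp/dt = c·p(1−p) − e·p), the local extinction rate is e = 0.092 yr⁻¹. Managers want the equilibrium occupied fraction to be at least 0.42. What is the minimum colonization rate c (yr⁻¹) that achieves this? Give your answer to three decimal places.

0.159

p* = 1 − e/c ≥ 0.42 requires e/c ≤ 0.5800, i.e. c ≥ e/0.5800.
c_min = 0.092/0.5800 = 0.1586.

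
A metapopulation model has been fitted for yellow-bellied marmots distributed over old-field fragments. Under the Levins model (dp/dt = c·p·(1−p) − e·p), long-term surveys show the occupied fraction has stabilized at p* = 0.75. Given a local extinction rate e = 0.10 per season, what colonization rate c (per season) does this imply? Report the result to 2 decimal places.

0.40

At equilibrium c(1−p*) = e, so c = e/(1−p*).
c = 0.10/(1 − 0.75) = 0.10/0.2500 = 0.4000.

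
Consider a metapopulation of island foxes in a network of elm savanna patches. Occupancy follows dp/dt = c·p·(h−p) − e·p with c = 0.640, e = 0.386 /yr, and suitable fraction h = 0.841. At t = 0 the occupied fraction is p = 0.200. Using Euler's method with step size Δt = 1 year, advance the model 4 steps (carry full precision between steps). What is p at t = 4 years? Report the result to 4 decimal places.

0.2164

Update rule: p ← p + [c·p·(h−p) − e·p]·Δt with Δt = 1.
step 1: Δp = +0.00485, p = 0.20485
step 2: Δp = +0.00433, p = 0.20918
step 3: Δp = +0.00384, p = 0.21302
step 4: Δp = +0.00339, p = 0.21641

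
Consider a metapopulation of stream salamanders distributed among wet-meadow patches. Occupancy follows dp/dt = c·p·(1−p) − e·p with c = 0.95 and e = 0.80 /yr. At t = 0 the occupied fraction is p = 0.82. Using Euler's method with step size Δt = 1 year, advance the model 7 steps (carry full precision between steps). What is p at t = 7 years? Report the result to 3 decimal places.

0.189

Update rule: p ← p + [c·p·(1−p) − e·p]·Δt with Δt = 1.
p: 0.82000 → 0.30422  (Δp = -0.51578)
p: 0.30422 → 0.26193  (Δp = -0.04229)
p: 0.26193 → 0.23604  (Δp = -0.02589)
p: 0.23604 → 0.21852  (Δp = -0.01752)
p: 0.21852 → 0.20593  (Δp = -0.01259)
p: 0.20593 → 0.19654  (Δp = -0.00940)
p: 0.19654 → 0.18932  (Δp = -0.00721)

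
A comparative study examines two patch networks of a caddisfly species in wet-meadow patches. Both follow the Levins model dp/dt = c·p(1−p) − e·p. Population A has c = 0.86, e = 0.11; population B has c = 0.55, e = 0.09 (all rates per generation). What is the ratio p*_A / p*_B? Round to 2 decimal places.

A: p*_A = 1 − 0.11/0.86 = 0.8721.
B: p*_B = 1 − 0.09/0.55 = 0.8364.
p*_A / p*_B = 0.8721/0.8364 = 1.0427.

1.04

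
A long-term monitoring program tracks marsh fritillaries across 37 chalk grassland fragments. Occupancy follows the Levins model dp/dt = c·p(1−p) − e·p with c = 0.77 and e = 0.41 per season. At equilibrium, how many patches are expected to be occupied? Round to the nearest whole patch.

17

p* = 1 − e/c = 1 − 0.41/0.77 = 0.4675.
Expected occupied patches = N × p* = 37 × 0.4675 = 17.30 ≈ 17.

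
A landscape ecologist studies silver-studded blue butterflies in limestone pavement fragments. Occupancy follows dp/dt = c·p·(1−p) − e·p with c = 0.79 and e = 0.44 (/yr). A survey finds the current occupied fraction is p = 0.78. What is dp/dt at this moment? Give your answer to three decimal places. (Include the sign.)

-0.208

Colonization term: c·p·(1−p) = 0.79×0.78×0.2200 = 0.13556.
Extinction term: e·p = 0.34320.
dp/dt = 0.13556 − 0.34320 = -0.20764.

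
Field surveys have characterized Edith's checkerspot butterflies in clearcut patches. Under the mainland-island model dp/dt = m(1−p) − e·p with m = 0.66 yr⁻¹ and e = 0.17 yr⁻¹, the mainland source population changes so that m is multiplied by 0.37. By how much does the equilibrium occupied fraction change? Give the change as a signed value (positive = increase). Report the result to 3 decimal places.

Before: p* = 0.66/(0.66+0.17) = 0.7952.
After: m = 0.2442, e = 0.17; p* = 0.2442/0.4142 = 0.5896.
Δp* = 0.5896 − 0.7952 = -0.2056.

-0.206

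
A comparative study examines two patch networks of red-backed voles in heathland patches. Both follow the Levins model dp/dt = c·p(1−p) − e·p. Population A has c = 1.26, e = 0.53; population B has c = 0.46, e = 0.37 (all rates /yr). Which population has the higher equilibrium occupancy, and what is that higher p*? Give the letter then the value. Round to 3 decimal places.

A: p*_A = 1 − 0.53/1.26 = 0.5794.
B: p*_B = 1 − 0.37/0.46 = 0.1957.
A is higher at 0.5794.

A, 0.579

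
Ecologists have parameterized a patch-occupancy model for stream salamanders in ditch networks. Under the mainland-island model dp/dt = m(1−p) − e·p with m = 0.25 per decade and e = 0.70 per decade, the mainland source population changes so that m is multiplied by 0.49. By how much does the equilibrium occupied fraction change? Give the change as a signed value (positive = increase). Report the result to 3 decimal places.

Before: p* = 0.25/(0.25+0.70) = 0.2632.
After: m = 0.1225, e = 0.7; p* = 0.1225/0.8225 = 0.1489.
Δp* = 0.1489 − 0.2632 = -0.1142.

-0.114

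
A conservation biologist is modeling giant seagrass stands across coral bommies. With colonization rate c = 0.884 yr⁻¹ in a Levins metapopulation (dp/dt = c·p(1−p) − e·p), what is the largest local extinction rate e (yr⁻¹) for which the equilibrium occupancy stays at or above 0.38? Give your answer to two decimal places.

1 − e/c ≥ 0.38 ⇒ e ≤ c(1 − 0.38) = 0.884 × 0.6200.
e_max = 0.5481.

0.55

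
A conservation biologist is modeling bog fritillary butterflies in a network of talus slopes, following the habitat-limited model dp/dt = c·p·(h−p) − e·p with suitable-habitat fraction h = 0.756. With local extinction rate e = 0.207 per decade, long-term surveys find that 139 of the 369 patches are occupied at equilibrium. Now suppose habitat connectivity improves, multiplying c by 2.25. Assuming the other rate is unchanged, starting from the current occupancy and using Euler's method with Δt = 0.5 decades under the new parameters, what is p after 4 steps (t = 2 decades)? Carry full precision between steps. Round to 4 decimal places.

Observed p* = 139/369 = 0.37669.
Balance c(h−p*) = e gives c = e/(0.756 − 0.37669) = 0.207/0.37931 = 0.54573.
Starting from p₀ = 0.37669; update p ← p + (dp/dt)·Δt with the new parameters.
t = 0.5: p = 0.37669 + (+0.04873) = 0.42543
t = 1: p = 0.42543 + (+0.04231) = 0.46774
t = 1.5: p = 0.46774 + (+0.03437) = 0.50211
t = 2: p = 0.50211 + (+0.02630) = 0.52841

0.5284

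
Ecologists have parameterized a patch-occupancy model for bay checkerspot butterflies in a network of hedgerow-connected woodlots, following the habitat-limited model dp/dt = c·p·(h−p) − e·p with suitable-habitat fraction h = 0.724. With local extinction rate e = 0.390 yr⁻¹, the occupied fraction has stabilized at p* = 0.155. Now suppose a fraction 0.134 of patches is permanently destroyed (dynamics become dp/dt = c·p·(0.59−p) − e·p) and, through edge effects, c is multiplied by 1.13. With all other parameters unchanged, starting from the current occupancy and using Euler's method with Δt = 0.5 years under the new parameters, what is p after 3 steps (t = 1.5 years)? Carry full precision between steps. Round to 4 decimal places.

0.1437

Balance c(h−p*) = e gives c = e/(0.724 − 0.15500) = 0.390/0.56900 = 0.68541.
Starting from p₀ = 0.15500; update p ← p + (dp/dt)·Δt with the new parameters.
  1  |  dp/dt·Δt = -0.004114  |  p_1 = 0.150886
  2  |  dp/dt·Δt = -0.003765  |  p_2 = 0.147121
  3  |  dp/dt·Δt = -0.003456  |  p_3 = 0.143665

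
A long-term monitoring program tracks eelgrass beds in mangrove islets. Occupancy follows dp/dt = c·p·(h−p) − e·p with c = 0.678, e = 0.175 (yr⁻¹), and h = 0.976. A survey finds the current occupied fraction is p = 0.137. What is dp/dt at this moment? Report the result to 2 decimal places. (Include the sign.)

0.05

Colonization term: c·p·(h−p) = 0.678×0.137×0.8390 = 0.07793.
Extinction term: e·p = 0.02397.
dp/dt = 0.07793 − 0.02397 = 0.05396.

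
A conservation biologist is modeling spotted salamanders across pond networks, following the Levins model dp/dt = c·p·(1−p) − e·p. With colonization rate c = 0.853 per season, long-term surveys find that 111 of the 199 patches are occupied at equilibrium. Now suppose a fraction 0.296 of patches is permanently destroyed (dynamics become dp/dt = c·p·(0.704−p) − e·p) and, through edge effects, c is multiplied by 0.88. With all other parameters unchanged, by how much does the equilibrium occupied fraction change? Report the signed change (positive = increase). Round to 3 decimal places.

Observed p* = 111/199 = 0.55779.
Balance c(1−p*) = e gives e = 0.853×(1 − 0.55779) = 0.37721.
New p* = 0.704 − e/c = 0.704 − 0.37721/0.75064 = 0.20148.
Δp* = 0.20148 − 0.55779 = -0.35631.

-0.356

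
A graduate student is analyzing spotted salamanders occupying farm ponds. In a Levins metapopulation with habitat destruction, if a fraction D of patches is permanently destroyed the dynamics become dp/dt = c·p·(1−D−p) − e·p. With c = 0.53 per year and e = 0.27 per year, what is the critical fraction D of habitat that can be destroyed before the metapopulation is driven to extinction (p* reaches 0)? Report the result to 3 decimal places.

The nontrivial equilibrium is p* = (1−D) − e/c; extinction occurs when this hits zero.
So D_crit = 1 − e/c = 1 − 0.27/0.53 = 1 − 0.5094 = 0.4906.
This equals the undisturbed p*, a classic result of Lande's extension.

0.491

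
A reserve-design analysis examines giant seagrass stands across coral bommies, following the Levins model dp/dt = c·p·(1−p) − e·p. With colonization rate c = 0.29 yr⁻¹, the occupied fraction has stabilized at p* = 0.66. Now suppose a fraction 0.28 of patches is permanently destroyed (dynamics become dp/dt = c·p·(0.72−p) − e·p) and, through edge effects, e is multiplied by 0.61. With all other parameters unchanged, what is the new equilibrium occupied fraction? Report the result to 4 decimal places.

0.5126

Balance c(1−p*) = e gives e = 0.29×(1 − 0.66000) = 0.09860.
New p* = 0.72 − e/c = 0.72 − 0.06015/0.29000 = 0.51259.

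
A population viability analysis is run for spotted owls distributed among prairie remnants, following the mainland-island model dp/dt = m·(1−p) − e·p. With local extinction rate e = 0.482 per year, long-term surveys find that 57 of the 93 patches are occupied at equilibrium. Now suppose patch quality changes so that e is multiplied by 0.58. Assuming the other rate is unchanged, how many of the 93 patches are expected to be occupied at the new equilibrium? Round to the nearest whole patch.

68

Observed p* = 57/93 = 0.61290.
Balance m(1−p*) = e·p* gives m = e·p*/(1−p*) = 0.482×0.61290/0.38710 = 0.76316.
New p* = m/(m+e) = 0.76316/(0.76316+0.27956) = 0.73189.
Expected occupied = 93 × 0.73189 = 68.07 ≈ 68.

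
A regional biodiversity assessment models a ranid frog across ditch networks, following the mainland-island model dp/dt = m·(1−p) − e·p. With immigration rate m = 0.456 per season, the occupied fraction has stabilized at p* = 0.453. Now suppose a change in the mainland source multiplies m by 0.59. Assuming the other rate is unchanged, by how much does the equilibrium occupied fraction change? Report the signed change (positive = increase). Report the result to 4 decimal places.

-0.1248

Balance m(1−p*) = e·p* gives e = m(1−p*)/p* = 0.456×0.54700/0.45300 = 0.55062.
New p* = m/(m+e) = 0.26904/(0.26904+0.55062) = 0.32823.
Δp* = 0.32823 − 0.45300 = -0.12477.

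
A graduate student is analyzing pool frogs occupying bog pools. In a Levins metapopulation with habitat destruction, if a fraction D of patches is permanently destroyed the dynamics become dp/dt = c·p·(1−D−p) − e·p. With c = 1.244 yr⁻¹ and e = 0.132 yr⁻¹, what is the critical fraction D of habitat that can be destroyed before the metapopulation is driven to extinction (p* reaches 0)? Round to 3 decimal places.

The nontrivial equilibrium is p* = (1−D) − e/c; extinction occurs when this hits zero.
So D_crit = 1 − e/c = 1 − 0.132/1.244 = 1 − 0.1061 = 0.8939.
This equals the undisturbed p*, a classic result of Lande's extension.

0.894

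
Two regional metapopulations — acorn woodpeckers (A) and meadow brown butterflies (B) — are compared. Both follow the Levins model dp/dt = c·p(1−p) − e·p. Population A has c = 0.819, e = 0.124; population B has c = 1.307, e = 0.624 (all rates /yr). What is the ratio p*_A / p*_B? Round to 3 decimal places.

1.624

A: p*_A = 1 − 0.124/0.819 = 0.8486.
B: p*_B = 1 − 0.624/1.307 = 0.5226.
p*_A / p*_B = 0.8486/0.5226 = 1.6239.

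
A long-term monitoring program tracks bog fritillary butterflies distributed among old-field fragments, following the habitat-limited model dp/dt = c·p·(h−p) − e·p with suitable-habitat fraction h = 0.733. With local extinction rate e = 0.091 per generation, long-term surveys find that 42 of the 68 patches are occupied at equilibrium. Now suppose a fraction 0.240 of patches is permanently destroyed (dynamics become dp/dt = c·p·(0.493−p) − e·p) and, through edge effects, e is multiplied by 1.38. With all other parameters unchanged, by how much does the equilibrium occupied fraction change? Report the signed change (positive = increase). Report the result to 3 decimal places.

-0.284

Observed p* = 42/68 = 0.61765.
Balance c(h−p*) = e gives c = e/(0.733 − 0.61765) = 0.091/0.11535 = 0.78890.
New p* = 0.493 − e/c = 0.493 − 0.12558/0.78890 = 0.33382.
Δp* = 0.33382 − 0.61765 = -0.28383.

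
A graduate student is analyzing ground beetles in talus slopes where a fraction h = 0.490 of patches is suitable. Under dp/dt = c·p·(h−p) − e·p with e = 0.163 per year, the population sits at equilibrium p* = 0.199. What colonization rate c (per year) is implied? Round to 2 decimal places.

At equilibrium c(h−p*) = e, so c = e/(h−p*).
c = 0.163/(0.490 − 0.199) = 0.163/0.2910 = 0.5601.

0.56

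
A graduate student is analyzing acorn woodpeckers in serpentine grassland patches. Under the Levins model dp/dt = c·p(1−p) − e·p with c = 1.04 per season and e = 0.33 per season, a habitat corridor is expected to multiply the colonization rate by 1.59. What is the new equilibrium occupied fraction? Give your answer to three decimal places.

0.800

Before: p* = 1 − 0.33/1.04 = 0.6827.
After the change, c = 1.6536, e = 0.33, so p* = 1 − 0.33/1.6536 = 0.8004.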